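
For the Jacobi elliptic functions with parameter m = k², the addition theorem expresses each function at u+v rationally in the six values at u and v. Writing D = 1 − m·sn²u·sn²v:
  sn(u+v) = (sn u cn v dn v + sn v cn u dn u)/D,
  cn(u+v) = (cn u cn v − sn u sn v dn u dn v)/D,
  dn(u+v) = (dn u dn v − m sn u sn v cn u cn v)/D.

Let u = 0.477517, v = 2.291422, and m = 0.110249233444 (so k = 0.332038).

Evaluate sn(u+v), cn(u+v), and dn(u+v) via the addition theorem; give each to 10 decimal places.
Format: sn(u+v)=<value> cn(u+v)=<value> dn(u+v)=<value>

sn(u+v)=0.4468974079 cn(u+v)=-0.8945852149 dn(u+v)=0.9889293815

sn u = 0.4578786060095192, cn u = 0.889014725501653, dn u = 0.9883754031458041
sn v = 0.8014564681101164, cn v = -0.5980531161397438, dn v = 0.963941563340813
m = k² = 0.110249233444
D = 1 − m·sn²u·sn²v = 0.9851530871642973
sn(u+v) = (sn u·cn v·dn v + sn v·cn u·dn u)/D = 0.4402623610785574/0.9851530871642973 = 0.4468974079407553
cn(u+v) = (cn u·cn v − sn u·sn v·dn u·dn v)/D = -0.8813033862222926/0.9851530871642973 = -0.8945852149325039
dn(u+v) = (dn u·dn v − m·sn u·sn v·cn u·cn v)/D = 0.9742468331336282/0.9851530871642973 = 0.9889293814608428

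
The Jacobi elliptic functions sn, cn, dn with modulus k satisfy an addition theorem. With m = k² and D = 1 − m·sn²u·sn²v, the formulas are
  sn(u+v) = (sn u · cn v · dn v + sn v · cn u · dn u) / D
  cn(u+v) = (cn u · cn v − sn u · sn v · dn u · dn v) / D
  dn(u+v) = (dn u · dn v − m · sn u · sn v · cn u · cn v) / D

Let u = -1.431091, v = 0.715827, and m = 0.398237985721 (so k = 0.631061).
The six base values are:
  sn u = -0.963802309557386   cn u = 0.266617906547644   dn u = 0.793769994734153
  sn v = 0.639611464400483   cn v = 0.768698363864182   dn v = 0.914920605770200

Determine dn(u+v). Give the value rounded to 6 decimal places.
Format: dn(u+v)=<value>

dn(u+v)=0.915031

m = k² = 0.398237985721
D = 1 − m·sn²u·sn²v = 0.8486609209422338
dn(u+v) = (dn u·dn v − m·sn u·sn v·cn u·cn v)/D = 0.7765509079042045/0.8486609209422338 = 0.9150308312088078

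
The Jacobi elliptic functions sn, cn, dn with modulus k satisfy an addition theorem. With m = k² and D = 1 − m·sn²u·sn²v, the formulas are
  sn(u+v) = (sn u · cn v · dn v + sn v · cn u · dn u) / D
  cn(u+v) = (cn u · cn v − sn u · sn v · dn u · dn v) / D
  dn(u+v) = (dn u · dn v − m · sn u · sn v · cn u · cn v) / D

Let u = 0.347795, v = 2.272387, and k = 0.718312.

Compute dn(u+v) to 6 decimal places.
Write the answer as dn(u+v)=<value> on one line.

sn u = 0.3375130092461004, cn u = 0.9413208637811242, dn u = 0.9701664901855293
sn v = 0.9595603434111936, cn v = -0.2815030148197214, dn v = 0.7245105512752322
m = k² = 0.515972129344
D = 1 − m·sn²u·sn²v = 0.9458807386922617
dn(u+v) = (dn u·dn v − m·sn u·sn v·cn u·cn v)/D = 0.7471760803573948/0.9458807386922617 = 0.7899263086701731

dn(u+v)=0.789926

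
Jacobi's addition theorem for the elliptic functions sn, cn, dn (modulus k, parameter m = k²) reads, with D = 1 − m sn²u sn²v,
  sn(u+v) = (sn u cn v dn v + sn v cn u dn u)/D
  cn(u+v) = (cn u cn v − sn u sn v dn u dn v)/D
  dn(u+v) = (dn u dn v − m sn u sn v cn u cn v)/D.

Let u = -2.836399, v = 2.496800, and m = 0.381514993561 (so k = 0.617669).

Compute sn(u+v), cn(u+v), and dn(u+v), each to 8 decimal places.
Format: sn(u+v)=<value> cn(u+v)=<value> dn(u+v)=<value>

sn(u+v)=-0.33081805 cn(u+v)=0.94369456 dn(u+v)=0.97890080

sn u = -0.6243379623243678, cn u = -0.7811543437763477, dn u = 0.9226517544821508
sn v = 0.8286715398592213, cn v = -0.5597351865188993, dn v = 0.8590779832021987
m = k² = 0.381514993561
D = 1 − m·sn²u·sn²v = 0.8978787921548103
sn(u+v) = (sn u·cn v·dn v + sn v·cn u·dn u)/D = -0.2970345132194583/0.8978787921548103 = -0.3308180522970235
cn(u+v) = (cn u·cn v − sn u·sn v·dn u·dn v)/D = 0.8473233286991811/0.8978787921548103 = 0.9436945566624848
dn(u+v) = (dn u·dn v − m·sn u·sn v·cn u·cn v)/D = 0.87893426801858/0.8978787921548103 = 0.9789008000837557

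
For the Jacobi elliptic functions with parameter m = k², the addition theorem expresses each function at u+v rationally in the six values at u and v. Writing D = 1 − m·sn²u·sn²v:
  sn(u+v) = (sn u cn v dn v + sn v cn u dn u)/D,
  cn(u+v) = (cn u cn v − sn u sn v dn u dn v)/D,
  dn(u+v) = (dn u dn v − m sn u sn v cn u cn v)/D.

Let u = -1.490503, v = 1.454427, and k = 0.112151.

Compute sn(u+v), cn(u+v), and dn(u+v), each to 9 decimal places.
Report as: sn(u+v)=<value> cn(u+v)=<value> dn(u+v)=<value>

sn(u+v)=-0.036068077 cn(u+v)=0.999349335 dn(u+v)=0.999991819

sn u = -0.9964124556903307, cn u = 0.08462988919503965, dn u = 0.9937365035468835
sn v = 0.992738787566588, cn v = 0.1202900646804254, dn v = 0.9937827483230881
m = k² = 0.012577846801
D = 1 − m·sn²u·sn²v = 0.9876929326401926
sn(u+v) = (sn u·cn v·dn v + sn v·cn u·dn u)/D = -0.03562418456984054/0.9876929326401926 = -0.03606807682081299
cn(u+v) = (cn u·cn v − sn u·sn v·dn u·dn v)/D = 0.987050275650191/0.9876929326401926 = 0.9993493352349057
dn(u+v) = (dn u·dn v − m·sn u·sn v·cn u·cn v)/D = 0.9876848519957117/0.9876929326401926 = 0.9999918186673065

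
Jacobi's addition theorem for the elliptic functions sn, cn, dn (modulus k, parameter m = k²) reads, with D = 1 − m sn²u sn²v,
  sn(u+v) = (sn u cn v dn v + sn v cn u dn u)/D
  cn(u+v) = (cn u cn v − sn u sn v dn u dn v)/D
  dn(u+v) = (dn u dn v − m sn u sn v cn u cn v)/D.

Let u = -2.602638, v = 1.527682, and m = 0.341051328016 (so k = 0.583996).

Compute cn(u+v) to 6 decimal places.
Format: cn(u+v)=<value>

sn u = -0.746198109291003, cn u = -0.665723953069538, dn u = 0.9000548083982541
sn v = 0.9852894808596006, cn v = 0.1708936479434466, dn v = 0.8178685425345585
m = k² = 0.341051328016
D = 1 − m·sn²u·sn²v = 0.8156446582384337
cn(u+v) = (cn u·cn v − sn u·sn v·dn u·dn v)/D = 0.4274477858824181/0.8156446582384337 = 0.5240612827718222

cn(u+v)=0.524061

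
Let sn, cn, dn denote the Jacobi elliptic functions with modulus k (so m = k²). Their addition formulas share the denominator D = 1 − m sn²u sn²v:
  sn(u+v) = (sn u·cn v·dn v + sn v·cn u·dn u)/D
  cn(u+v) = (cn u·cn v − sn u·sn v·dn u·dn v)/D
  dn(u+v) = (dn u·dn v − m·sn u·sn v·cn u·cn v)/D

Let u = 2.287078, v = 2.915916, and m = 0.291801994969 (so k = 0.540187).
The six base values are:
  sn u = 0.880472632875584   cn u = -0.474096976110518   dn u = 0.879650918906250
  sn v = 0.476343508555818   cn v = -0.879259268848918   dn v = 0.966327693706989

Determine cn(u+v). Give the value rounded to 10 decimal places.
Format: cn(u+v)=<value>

cn(u+v)=0.0636098431

m = k² = 0.291801994969
D = 1 − m·sn²u·sn²v = 0.9486712743164298
cn(u+v) = (cn u·cn v − sn u·sn v·dn u·dn v)/D = 0.0603448309443391/0.9486712743164298 = 0.06360984313330336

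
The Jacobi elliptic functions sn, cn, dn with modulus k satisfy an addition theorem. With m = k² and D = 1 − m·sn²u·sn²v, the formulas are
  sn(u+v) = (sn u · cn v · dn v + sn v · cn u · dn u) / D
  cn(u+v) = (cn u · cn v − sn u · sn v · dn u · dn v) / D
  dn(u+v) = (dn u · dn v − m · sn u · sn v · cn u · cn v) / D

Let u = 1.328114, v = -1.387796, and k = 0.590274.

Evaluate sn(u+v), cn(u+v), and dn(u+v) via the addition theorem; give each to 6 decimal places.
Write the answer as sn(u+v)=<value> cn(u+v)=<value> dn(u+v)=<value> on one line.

sn u = 0.9432634955266468, cn u = 0.3320451445313598, dn u = 0.8306573723634684
sn v = -0.9585060223439037, cn v = 0.2850722805368279, dn v = 0.8245554268940932
m = k² = 0.348423395076
D = 1 − m·sn²u·sn²v = 0.7151848707784416
sn(u+v) = (sn u·cn v·dn v + sn v·cn u·dn u)/D = -0.04264952220105201/0.7151848707784416 = -0.05963426233363999
cn(u+v) = (cn u·cn v − sn u·sn v·dn u·dn v)/D = 0.7139120517587571/0.7151848707784416 = 0.9982202937007054
dn(u+v) = (dn u·dn v − m·sn u·sn v·cn u·cn v)/D = 0.7147416481467679/0.7151848707784416 = 0.9993802684455681

sn(u+v)=-0.059634 cn(u+v)=0.998220 dn(u+v)=0.999380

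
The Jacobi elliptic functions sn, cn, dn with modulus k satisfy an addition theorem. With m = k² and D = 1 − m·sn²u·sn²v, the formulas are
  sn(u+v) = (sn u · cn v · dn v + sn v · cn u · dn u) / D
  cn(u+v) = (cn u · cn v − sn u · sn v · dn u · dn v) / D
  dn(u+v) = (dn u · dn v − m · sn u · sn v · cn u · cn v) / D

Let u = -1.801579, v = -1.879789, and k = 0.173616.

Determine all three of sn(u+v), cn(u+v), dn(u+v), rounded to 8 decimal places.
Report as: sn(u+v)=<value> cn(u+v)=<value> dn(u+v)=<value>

sn u = -0.9768759870908465, cn u = -0.2138067020588556, dn u = 0.9855127592131856
sn v = -0.9575062643780379, cn v = -0.2884124714307877, dn v = 0.986085590524403
m = k² = 0.030142515456
D = 1 − m·sn²u·sn²v = 0.9736280885625831
sn(u+v) = (sn u·cn v·dn v + sn v·cn u·dn u)/D = 0.4795783376689598/0.9736280885625831 = 0.4925683053957346
cn(u+v) = (cn u·cn v − sn u·sn v·dn u·dn v)/D = -0.8473230038637606/0.9736280885625831 = -0.8702737871035611
dn(u+v) = (dn u·dn v − m·sn u·sn v·cn u·cn v)/D = 0.9700613462469533/0.9736280885625831 = 0.9963366480922961

sn(u+v)=0.49256831 cn(u+v)=-0.87027379 dn(u+v)=0.99633665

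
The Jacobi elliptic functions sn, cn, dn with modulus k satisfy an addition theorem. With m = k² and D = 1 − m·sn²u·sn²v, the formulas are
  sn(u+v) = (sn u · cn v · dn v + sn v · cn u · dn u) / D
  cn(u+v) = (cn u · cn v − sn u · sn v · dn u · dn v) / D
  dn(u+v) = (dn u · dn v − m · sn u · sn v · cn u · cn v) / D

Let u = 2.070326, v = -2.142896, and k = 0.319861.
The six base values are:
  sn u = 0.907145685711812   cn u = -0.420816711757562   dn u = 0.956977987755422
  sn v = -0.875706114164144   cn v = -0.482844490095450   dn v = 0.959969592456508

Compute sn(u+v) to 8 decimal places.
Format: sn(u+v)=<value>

sn(u+v)=-0.07249983

m = k² = 0.102311059321
D = 1 − m·sn²u·sn²v = 0.9354355547027282
sn(u+v) = (sn u·cn v·dn v + sn v·cn u·dn u)/D = -0.06781891574232217/0.9354355547027282 = -0.07249982684683642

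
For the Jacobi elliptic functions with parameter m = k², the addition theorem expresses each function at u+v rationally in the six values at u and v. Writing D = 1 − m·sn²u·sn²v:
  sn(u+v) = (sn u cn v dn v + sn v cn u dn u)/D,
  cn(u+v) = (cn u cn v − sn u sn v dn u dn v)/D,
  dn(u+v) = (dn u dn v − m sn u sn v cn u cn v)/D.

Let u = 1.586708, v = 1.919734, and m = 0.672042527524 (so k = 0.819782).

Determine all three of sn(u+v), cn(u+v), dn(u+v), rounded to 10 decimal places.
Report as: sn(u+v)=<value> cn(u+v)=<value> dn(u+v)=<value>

sn(u+v)=0.5200234110 cn(u+v)=-0.8541520075 dn(u+v)=0.9045790942

sn u = 0.9655793002637514, cn u = 0.2601088520257707, dn u = 0.6110855872613659
sn v = 0.9977738121717367, cn v = 0.06668897768207247, dn v = 0.5752793475190171
m = k² = 0.672042527524
D = 1 − m·sn²u·sn²v = 0.3762122343388101
sn(u+v) = (sn u·cn v·dn v + sn v·cn u·dn u)/D = 0.1956391693702974/0.3762122343388101 = 0.5200234110252464
cn(u+v) = (cn u·cn v − sn u·sn v·dn u·dn v)/D = -0.321342435221836/0.3762122343388101 = -0.8541520075406178
dn(u+v) = (dn u·dn v − m·sn u·sn v·cn u·cn v)/D = 0.3403137221636464/0.3762122343388101 = 0.9045790941959793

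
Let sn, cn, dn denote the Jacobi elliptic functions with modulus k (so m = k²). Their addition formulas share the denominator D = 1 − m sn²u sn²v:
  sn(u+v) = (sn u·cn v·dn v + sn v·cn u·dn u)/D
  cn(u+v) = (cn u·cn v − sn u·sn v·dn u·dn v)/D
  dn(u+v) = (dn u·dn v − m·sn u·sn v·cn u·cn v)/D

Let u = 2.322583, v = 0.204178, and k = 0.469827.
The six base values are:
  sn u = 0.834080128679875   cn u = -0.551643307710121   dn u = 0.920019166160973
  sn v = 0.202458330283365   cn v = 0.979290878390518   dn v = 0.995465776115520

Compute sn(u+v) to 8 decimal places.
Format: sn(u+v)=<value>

sn(u+v)=0.71485098

m = k² = 0.220737409929
D = 1 − m·sn²u·sn²v = 0.9937054774585869
sn(u+v) = (sn u·cn v·dn v + sn v·cn u·dn u)/D = 0.7103513348538451/0.9937054774585869 = 0.7148509804641278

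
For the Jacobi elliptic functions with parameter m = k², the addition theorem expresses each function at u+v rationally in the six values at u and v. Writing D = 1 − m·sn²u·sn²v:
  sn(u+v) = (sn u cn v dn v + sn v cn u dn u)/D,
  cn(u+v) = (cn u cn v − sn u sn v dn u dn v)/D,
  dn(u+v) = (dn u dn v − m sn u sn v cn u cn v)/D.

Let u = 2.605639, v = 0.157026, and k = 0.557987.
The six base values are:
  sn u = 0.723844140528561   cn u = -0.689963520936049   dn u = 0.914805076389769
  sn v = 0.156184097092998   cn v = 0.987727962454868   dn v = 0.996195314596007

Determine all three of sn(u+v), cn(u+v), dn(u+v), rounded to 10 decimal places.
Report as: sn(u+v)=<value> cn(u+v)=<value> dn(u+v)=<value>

m = k² = 0.311349492169
D = 1 − m·sn²u·sn²v = 0.996020652091456
sn(u+v) = (sn u·cn v·dn v + sn v·cn u·dn u)/D = 0.6136602846991403/0.996020652091456 = 0.6161120087325189
cn(u+v) = (cn u·cn v − sn u·sn v·dn u·dn v)/D = -0.7845241834230856/0.996020652091456 = -0.7876585508299777
dn(u+v) = (dn u·dn v − m·sn u·sn v·cn u·cn v)/D = 0.9353125018410153/0.996020652091456 = 0.9390493057317988

sn(u+v)=0.6161120087 cn(u+v)=-0.7876585508 dn(u+v)=0.9390493057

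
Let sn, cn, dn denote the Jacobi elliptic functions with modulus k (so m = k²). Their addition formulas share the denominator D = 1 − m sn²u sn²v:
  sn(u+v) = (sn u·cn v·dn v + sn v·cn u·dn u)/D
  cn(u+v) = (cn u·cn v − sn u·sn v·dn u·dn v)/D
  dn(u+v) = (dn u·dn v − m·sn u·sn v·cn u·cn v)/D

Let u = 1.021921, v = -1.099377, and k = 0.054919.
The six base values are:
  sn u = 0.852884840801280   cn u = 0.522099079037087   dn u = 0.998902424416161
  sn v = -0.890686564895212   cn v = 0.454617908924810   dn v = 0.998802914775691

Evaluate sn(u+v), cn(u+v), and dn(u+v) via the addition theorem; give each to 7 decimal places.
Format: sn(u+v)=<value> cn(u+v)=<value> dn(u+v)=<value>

sn(u+v)=-0.0773783 cn(u+v)=0.9970018 dn(u+v)=0.9999910

m = k² = 0.003016096561
D = 1 − m·sn²u·sn²v = 0.9982594927565087
sn(u+v) = (sn u·cn v·dn v + sn v·cn u·dn u)/D = -0.07724366438495291/0.9982594927565087 = -0.07737834194960555
cn(u+v) = (cn u·cn v − sn u·sn v·dn u·dn v)/D = 0.9952665126441595/0.9982594927565087 = 0.9970018015014466
dn(u+v) = (dn u·dn v − m·sn u·sn v·cn u·cn v)/D = 0.9982504791313356/0.9982594927565087 = 0.9999909706591937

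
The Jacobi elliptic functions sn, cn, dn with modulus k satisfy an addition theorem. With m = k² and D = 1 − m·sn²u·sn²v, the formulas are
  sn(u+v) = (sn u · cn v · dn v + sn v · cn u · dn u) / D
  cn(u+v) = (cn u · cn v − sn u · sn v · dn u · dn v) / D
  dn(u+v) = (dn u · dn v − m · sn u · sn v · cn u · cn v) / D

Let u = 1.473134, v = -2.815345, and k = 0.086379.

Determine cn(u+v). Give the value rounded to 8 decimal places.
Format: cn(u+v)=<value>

sn u = 0.9949811792764979, cn u = 0.1000622450555126, dn u = 0.9962998417095724
sn v = -0.3260175885318269, cn v = -0.9453637035384278, dn v = 0.9996033983294226
m = k² = 0.007461331641
D = 1 − m·sn²u·sn²v = 0.9992148942879246
cn(u+v) = (cn u·cn v − sn u·sn v·dn u·dn v)/D = 0.228457713571291/0.9992148942879246 = 0.2286372179571022

cn(u+v)=0.22863722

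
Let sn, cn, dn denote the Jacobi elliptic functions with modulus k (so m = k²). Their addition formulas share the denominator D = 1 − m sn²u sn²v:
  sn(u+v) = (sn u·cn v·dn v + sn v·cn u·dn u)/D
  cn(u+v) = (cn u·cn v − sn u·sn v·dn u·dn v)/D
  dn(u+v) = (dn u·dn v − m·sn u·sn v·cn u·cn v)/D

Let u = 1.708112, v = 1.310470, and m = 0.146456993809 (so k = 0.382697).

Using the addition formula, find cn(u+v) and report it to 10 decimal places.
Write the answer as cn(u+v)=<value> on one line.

cn(u+v)=-0.9693487855

sn u = 0.997630281742388, cn u = -0.06880276848066227, dn u = 0.9242490505143381
sn v = 0.955551638354621, cn v = 0.2948237887922201, dn v = 0.9307379890603759
m = k² = 0.146456993809
D = 1 − m·sn²u·sn²v = 0.8669062429873882
cn(u+v) = (cn u·cn v − sn u·sn v·dn u·dn v)/D = -0.8403345138197055/0.8669062429873882 = -0.9693487855432721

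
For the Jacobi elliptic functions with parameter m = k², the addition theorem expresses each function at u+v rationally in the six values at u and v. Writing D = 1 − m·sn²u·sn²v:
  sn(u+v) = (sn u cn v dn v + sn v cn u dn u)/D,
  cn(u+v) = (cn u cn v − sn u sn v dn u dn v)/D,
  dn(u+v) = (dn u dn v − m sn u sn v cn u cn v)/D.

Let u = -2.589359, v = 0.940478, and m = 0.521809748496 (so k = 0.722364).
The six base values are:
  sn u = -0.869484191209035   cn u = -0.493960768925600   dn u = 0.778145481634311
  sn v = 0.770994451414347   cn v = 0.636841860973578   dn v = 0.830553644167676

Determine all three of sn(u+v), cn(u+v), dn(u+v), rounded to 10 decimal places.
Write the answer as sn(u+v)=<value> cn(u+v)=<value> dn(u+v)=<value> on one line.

m = k² = 0.521809748496
D = 1 − m·sn²u·sn²v = 0.7655025773004882
sn(u+v) = (sn u·cn v·dn v + sn v·cn u·dn u)/D = -0.7562471410243849/0.7655025773004882 = -0.9879093336187813
cn(u+v) = (cn u·cn v − sn u·sn v·dn u·dn v)/D = 0.1186779572883441/0.7655025773004882 = 0.1550327337980451
dn(u+v) = (dn u·dn v − m·sn u·sn v·cn u·cn v)/D = 0.5362519176142972/0.7655025773004882 = 0.7005226808058131

sn(u+v)=-0.9879093336 cn(u+v)=0.1550327338 dn(u+v)=0.7005226808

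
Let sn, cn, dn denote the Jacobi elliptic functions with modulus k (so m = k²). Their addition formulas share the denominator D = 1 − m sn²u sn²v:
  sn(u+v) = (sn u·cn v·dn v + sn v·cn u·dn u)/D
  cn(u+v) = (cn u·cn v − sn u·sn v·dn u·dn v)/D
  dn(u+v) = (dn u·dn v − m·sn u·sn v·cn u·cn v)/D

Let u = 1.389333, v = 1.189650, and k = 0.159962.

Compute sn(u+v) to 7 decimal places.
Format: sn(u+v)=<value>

sn u = 0.9821511774814851, cn u = 0.1880932337212914, dn u = 0.9875816079953588
sn v = 0.9262161166430523, cn v = 0.3769929777471509, dn v = 0.9889634964910988
m = k² = 0.025587841444
D = 1 − m·sn²u·sn²v = 0.9788254104063987
sn(u+v) = (sn u·cn v·dn v + sn v·cn u·dn u)/D = 0.5382291905244055/0.9788254104063987 = 0.5498725153660835

sn(u+v)=0.5498725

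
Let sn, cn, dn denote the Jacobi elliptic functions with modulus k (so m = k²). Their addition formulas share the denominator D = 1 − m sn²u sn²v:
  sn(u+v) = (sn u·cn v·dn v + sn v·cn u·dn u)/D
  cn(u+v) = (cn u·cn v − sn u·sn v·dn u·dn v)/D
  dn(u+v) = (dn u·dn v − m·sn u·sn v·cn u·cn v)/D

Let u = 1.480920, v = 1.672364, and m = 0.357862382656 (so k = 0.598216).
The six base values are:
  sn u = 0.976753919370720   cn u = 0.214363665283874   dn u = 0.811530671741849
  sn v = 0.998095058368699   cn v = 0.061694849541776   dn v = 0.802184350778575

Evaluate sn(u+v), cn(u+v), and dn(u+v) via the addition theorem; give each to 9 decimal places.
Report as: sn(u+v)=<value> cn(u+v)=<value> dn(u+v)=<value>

sn(u+v)=0.336380792 cn(u+v)=-0.941726055 dn(u+v)=0.979544354

m = k² = 0.357862382656
D = 1 − m·sn²u·sn²v = 0.6598815548443247
sn(u+v) = (sn u·cn v·dn v + sn v·cn u·dn u)/D = 0.221971479868278/0.6598815548443247 = 0.3363807917326075
cn(u+v) = (cn u·cn v − sn u·sn v·dn u·dn v)/D = -0.6214276535115332/0.6598815548443247 = -0.9417260551526352
dn(u+v) = (dn u·dn v − m·sn u·sn v·cn u·cn v)/D = 0.6463832516821566/0.6598815548443247 = 0.9795443544935082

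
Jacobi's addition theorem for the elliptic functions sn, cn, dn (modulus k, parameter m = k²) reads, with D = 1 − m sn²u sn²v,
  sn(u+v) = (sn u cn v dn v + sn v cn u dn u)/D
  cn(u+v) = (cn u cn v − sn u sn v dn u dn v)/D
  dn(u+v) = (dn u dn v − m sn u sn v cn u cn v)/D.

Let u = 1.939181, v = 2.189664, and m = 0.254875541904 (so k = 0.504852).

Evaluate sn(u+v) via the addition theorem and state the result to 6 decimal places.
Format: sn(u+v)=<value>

sn(u+v)=-0.671312

sn u = 0.9765374117784722, cn u = -0.2153478195780086, dn u = 0.870025419546715
sn v = 0.9059604099847072, cn v = -0.4233624163058658, dn v = 0.8892734468769471
m = k² = 0.254875541904
D = 1 − m·sn²u·sn²v = 0.8005085102528752
sn(u+v) = (sn u·cn v·dn v + sn v·cn u·dn u)/D = -0.5373906440728601/0.8005085102528752 = -0.6713115940555111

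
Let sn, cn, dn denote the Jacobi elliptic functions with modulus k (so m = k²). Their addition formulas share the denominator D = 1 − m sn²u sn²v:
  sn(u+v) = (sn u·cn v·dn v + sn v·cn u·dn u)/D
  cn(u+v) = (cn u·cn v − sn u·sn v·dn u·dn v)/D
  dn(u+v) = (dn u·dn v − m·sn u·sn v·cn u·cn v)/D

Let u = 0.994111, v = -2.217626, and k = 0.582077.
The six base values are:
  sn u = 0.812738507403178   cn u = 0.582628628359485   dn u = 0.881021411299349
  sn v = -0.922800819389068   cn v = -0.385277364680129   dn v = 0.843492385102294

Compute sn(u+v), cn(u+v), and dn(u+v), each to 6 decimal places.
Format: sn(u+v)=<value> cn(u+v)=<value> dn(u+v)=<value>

sn(u+v)=-0.911522 cn(u+v)=0.411251 dn(u+v)=0.847637

m = k² = 0.338813633929
D = 1 − m·sn²u·sn²v = 0.8094194854684363
sn(u+v) = (sn u·cn v·dn v + sn v·cn u·dn u)/D = -0.7378038764686035/0.8094194854684363 = -0.9115222572651725
cn(u+v) = (cn u·cn v − sn u·sn v·dn u·dn v)/D = 0.3328743656755349/0.8094194854684363 = 0.411250744084682
dn(u+v) = (dn u·dn v − m·sn u·sn v·cn u·cn v)/D = 0.6860941311451436/0.8094194854684363 = 0.8476372801280903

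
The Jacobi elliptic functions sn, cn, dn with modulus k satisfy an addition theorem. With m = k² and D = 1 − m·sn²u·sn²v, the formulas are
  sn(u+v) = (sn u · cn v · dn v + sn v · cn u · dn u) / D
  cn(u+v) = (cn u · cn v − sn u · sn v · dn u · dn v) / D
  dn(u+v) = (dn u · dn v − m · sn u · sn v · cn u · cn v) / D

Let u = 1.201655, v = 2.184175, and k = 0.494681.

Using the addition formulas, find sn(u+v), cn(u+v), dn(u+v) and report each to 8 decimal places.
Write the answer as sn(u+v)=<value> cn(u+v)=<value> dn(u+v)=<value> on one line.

sn(u+v)=-0.02003754 cn(u+v)=-0.99979923 dn(u+v)=0.99995087

sn u = 0.9122480190183022, cn u = 0.4096383182725749, dn u = 0.8923865734950684
sn v = 0.9047691982378874, cn v = -0.4259022163830219, dn v = 0.8942478330293079
m = k² = 0.244709291761
D = 1 − m·sn²u·sn²v = 0.8332937308184493
sn(u+v) = (sn u·cn v·dn v + sn v·cn u·dn u)/D = -0.0166971578739751/0.8332937308184493 = -0.0200375416932219
cn(u+v) = (cn u·cn v − sn u·sn v·dn u·dn v)/D = -0.8331264290251881/0.8332937308184493 = -0.9997992283068098
dn(u+v) = (dn u·dn v − m·sn u·sn v·cn u·cn v)/D = 0.8332527936193767/0.8332937308184493 = 0.9999508730264508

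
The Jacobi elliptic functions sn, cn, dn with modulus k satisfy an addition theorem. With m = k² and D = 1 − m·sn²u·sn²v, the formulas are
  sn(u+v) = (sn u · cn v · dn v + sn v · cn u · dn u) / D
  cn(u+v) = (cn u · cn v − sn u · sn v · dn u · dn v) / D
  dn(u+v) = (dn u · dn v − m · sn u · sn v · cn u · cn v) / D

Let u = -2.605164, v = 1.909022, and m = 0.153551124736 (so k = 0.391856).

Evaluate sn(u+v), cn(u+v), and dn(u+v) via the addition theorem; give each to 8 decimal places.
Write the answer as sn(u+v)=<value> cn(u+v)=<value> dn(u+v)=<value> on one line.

sn u = -0.6144768978037783, cn u = -0.7889348148392521, dn u = 0.9705781169149861
sn v = 0.9687149596581443, cn v = -0.2481759999164302, dn v = 0.9251520376612583
m = k² = 0.153551124736
D = 1 − m·sn²u·sn²v = 0.9455928303145091
sn(u+v) = (sn u·cn v·dn v + sn v·cn u·dn u)/D = -0.6006829735214259/0.9455928303145091 = -0.6352448477444944
cn(u+v) = (cn u·cn v − sn u·sn v·dn u·dn v)/D = 0.7302915623664715/0.9455928303145091 = 0.7723108075212169
dn(u+v) = (dn u·dn v − m·sn u·sn v·cn u·cn v)/D = 0.9158283019158293/0.9455928303145091 = 0.9685228912017237

sn(u+v)=-0.63524485 cn(u+v)=0.77231081 dn(u+v)=0.96852289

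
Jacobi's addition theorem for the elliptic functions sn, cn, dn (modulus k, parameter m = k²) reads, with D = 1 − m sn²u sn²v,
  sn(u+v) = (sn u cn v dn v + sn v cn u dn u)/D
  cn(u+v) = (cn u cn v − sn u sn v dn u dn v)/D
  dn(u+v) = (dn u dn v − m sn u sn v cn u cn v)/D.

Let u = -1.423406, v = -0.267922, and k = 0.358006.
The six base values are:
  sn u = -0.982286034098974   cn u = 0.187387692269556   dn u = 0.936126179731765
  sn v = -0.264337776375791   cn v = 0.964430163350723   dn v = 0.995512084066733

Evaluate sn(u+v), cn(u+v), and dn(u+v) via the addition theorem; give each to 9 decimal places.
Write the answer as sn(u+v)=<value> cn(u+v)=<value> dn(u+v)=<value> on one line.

sn(u+v)=-0.998089119 cn(u+v)=-0.061790857 dn(u+v)=0.933981298

m = k² = 0.128168296036
D = 1 − m·sn²u·sn²v = 0.9913587809567082
sn(u+v) = (sn u·cn v·dn v + sn v·cn u·dn u)/D = -0.9894644125570391/0.9913587809567082 = -0.9980891192613023
cn(u+v) = (cn u·cn v − sn u·sn v·dn u·dn v)/D = -0.06125690869709297/0.9913587809567082 = -0.06179085702754068
dn(u+v) = (dn u·dn v − m·sn u·sn v·cn u·cn v)/D = 0.9259105608117862/0.9913587809567082 = 0.933981297788313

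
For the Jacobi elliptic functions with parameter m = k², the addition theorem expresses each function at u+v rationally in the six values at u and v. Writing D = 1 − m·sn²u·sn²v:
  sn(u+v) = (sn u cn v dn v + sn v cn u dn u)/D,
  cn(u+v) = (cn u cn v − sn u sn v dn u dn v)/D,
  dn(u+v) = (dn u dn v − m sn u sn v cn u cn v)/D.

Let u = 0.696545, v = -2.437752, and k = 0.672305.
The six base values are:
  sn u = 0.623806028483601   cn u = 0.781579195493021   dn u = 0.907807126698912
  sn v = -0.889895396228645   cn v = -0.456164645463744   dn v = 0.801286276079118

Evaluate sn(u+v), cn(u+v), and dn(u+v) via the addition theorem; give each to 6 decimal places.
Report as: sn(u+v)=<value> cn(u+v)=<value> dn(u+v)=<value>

m = k² = 0.451994013025
D = 1 − m·sn²u·sn²v = 0.8607132717317646
sn(u+v) = (sn u·cn v·dn v + sn v·cn u·dn u)/D = -0.8594140220717491/0.8607132717317646 = -0.9984904965420117
cn(u+v) = (cn u·cn v − sn u·sn v·dn u·dn v)/D = 0.04727446246820353/0.8607132717317646 = 0.05492475139030538
dn(u+v) = (dn u·dn v − m·sn u·sn v·cn u·cn v)/D = 0.6379560843404812/0.8607132717317646 = 0.7411946641149224

sn(u+v)=-0.998490 cn(u+v)=0.054925 dn(u+v)=0.741195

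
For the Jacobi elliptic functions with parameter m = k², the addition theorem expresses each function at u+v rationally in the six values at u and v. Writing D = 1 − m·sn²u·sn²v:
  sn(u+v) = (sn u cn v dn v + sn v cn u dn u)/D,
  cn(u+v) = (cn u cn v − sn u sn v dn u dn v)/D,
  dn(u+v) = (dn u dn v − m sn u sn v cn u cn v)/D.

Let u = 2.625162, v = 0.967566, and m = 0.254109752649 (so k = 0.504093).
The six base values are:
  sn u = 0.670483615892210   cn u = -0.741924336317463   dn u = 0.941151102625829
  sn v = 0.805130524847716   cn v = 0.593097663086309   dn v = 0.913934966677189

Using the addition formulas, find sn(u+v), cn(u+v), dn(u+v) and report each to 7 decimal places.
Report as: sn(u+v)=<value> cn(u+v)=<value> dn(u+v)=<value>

sn(u+v)=-0.2146504 cn(u+v)=-0.9766910 dn(u+v)=0.9941287

m = k² = 0.254109752649
D = 1 − m·sn²u·sn²v = 0.9259491142448023
sn(u+v) = (sn u·cn v·dn v + sn v·cn u·dn u)/D = -0.1987553313750453/0.9259491142448023 = -0.2146503823130159
cn(u+v) = (cn u·cn v − sn u·sn v·dn u·dn v)/D = -0.9043661207833528/0.9259491142448023 = -0.9766909507991134
dn(u+v) = (dn u·dn v − m·sn u·sn v·cn u·cn v)/D = 0.9205126242331039/0.9259491142448023 = 0.9941287378236413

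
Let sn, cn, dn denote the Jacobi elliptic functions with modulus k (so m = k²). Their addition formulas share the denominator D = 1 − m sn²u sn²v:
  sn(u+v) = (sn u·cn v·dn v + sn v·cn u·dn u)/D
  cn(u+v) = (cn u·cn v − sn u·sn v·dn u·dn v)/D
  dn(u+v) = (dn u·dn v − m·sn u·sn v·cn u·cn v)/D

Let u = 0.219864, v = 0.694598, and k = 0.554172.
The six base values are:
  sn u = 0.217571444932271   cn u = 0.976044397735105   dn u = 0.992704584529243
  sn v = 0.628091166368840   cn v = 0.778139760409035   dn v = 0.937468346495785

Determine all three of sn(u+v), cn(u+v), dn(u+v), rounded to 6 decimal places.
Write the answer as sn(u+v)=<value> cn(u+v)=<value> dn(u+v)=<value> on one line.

sn(u+v)=0.771713 cn(u+v)=0.635971 dn(u+v)=0.903939

m = k² = 0.307106605584
D = 1 − m·sn²u·sn²v = 0.9942649353148407
sn(u+v) = (sn u·cn v·dn v + sn v·cn u·dn u)/D = 0.767286768274467/0.9942649353148407 = 0.7717125898958717
cn(u+v) = (cn u·cn v − sn u·sn v·dn u·dn v)/D = 0.6323241074224109/0.9942649353148407 = 0.6359714447962315
dn(u+v) = (dn u·dn v − m·sn u·sn v·cn u·cn v)/D = 0.8987548060930072/0.9942649353148407 = 0.9039389544683183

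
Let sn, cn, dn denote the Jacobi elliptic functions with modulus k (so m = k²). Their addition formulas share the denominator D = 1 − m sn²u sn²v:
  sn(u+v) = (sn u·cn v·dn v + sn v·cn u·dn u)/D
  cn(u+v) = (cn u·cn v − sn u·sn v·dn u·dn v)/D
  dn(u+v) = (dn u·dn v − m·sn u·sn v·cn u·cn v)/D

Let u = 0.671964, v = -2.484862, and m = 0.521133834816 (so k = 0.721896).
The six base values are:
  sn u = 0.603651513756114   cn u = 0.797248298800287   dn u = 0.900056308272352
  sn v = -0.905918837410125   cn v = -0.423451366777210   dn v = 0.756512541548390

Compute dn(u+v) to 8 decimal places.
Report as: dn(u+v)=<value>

dn(u+v)=0.69263982

m = k² = 0.521133834816
D = 1 − m·sn²u·sn²v = 0.844152284844364
dn(u+v) = (dn u·dn v − m·sn u·sn v·cn u·cn v)/D = 0.5846934908183824/0.844152284844364 = 0.6926398249649731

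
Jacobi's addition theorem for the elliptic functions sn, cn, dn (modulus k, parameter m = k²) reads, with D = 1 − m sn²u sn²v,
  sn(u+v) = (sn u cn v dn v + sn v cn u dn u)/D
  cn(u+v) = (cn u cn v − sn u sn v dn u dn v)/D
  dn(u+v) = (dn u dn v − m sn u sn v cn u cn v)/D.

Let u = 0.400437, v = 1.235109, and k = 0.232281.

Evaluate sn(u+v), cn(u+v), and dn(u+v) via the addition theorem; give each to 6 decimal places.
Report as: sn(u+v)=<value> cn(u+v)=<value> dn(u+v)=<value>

sn(u+v)=0.999130 cn(u+v)=-0.041709 dn(u+v)=0.972697

sn u = 0.3893060105983805, cn u = 0.9211084790142655, dn u = 0.9959029603238845
sn v = 0.9400039513545817, cn v = 0.3411635552601908, dn v = 0.9758716287112639
m = k² = 0.053954462961
D = 1 − m·sn²u·sn²v = 0.9927744826134917
sn(u+v) = (sn u·cn v·dn v + sn v·cn u·dn u)/D = 0.9919105703061715/0.9927744826134917 = 0.9991298000477955
cn(u+v) = (cn u·cn v − sn u·sn v·dn u·dn v)/D = -0.04140765440557602/0.9927744826134917 = -0.04170902368135997
dn(u+v) = (dn u·dn v − m·sn u·sn v·cn u·cn v)/D = 0.9656687327017643/0.9927744826134917 = 0.9726969715817321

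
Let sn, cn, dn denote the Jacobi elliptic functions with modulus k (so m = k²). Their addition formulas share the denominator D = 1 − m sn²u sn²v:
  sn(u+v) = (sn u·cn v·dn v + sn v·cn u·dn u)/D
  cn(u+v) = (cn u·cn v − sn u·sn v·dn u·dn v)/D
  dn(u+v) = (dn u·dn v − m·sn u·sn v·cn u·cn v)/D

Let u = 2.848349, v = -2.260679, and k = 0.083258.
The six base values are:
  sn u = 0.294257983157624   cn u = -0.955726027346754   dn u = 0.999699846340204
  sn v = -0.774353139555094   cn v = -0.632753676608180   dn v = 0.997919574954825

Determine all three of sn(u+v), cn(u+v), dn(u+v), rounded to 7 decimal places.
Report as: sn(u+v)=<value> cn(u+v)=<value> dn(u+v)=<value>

sn(u+v)=0.5542413 cn(u+v)=0.8323560 dn(u+v)=0.9989348

m = k² = 0.006931894564
D = 1 − m·sn²u·sn²v = 0.9996400960746747
sn(u+v) = (sn u·cn v·dn v + sn v·cn u·dn u)/D = 0.5540418547697579/0.9996400960746747 = 0.5542413283994264
cn(u+v) = (cn u·cn v − sn u·sn v·dn u·dn v)/D = 0.8320564553222764/0.9996400960746747 = 0.8323560235224103
dn(u+v) = (dn u·dn v − m·sn u·sn v·cn u·cn v)/D = 0.9985752304402698/0.9996400960746747 = 0.9989347509782907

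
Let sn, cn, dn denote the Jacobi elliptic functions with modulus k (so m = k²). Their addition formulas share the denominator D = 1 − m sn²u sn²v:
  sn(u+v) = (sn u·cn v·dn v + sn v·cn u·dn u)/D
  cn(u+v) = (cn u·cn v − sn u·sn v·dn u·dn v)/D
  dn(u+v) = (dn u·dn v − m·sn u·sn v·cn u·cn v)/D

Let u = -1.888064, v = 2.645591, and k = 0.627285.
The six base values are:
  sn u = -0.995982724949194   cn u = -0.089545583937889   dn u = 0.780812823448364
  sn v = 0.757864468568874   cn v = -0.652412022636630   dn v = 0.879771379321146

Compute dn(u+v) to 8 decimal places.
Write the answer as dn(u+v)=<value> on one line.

dn(u+v)=0.90781054

m = k² = 0.393486471225
D = 1 − m·sn²u·sn²v = 0.7758098594985951
dn(u+v) = (dn u·dn v − m·sn u·sn v·cn u·cn v)/D = 0.7042883650140039/0.7758098594985951 = 0.9078105368101207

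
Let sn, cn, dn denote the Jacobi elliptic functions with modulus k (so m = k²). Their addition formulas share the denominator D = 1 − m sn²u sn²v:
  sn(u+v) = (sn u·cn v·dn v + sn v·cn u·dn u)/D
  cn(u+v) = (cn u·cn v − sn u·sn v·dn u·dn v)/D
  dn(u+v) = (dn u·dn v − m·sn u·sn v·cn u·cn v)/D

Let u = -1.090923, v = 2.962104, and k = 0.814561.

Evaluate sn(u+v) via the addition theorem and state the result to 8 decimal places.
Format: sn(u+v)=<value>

sn(u+v)=0.99601020

sn u = -0.829781602058398, cn u = 0.5580882482953735, dn u = 0.7369862538915722
sn v = 0.8283896340136033, cn v = -0.560152313445913, dn v = 0.7380245247732614
m = k² = 0.663509622721
D = 1 − m·sn²u·sn²v = 0.6864952393943905
sn(u+v) = (sn u·cn v·dn v + sn v·cn u·dn u)/D = 0.6837562592743203/0.6864952393943905 = 0.9960101979403579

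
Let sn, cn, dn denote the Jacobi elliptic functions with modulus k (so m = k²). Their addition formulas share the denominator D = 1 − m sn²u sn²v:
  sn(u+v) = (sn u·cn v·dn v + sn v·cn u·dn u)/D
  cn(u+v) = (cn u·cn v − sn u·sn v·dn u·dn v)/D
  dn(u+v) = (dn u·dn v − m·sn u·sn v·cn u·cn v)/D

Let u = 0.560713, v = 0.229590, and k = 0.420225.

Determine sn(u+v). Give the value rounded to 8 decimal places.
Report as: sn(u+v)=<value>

sn u = 0.5276666387329239, cn u = 0.849451539740966, dn u = 0.9751061188614885
sn v = 0.2272352425347468, cn v = 0.9738398967747084, dn v = 0.9954303960136568
m = k² = 0.176589050625
D = 1 − m·sn²u·sn²v = 0.9974611653181223
sn(u+v) = (sn u·cn v·dn v + sn v·cn u·dn u)/D = 0.6997348524976884/0.9974611653181223 = 0.7015158853573217

sn(u+v)=0.70151589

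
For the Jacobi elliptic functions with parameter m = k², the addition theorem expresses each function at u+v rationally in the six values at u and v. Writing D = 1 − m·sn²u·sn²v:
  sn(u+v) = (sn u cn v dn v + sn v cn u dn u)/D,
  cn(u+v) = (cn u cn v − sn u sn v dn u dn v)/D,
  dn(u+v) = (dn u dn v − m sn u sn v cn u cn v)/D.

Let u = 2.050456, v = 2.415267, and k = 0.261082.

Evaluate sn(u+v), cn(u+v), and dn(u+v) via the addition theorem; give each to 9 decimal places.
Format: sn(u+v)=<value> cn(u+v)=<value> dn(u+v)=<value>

sn(u+v)=-0.949506575 cn(u+v)=-0.313747135 dn(u+v)=0.968785863

sn u = 0.9059754572203531, cn u = -0.423330214979243, dn u = 0.9716232405451944
sn v = 0.7012973790340484, cn v = -0.7128688421862567, dn v = 0.9830950157507436
m = k² = 0.068163810724
D = 1 − m·sn²u·sn²v = 0.9724836288235811
sn(u+v) = (sn u·cn v·dn v + sn v·cn u·dn u)/D = -0.9233795992683973/0.9724836288235811 = -0.9495065746098109
cn(u+v) = (cn u·cn v − sn u·sn v·dn u·dn v)/D = -0.3051139524584458/0.9724836288235811 = -0.3137471350829256
dn(u+v) = (dn u·dn v − m·sn u·sn v·cn u·cn v)/D = 0.942128391608998/0.9724836288235811 = 0.9687858630059367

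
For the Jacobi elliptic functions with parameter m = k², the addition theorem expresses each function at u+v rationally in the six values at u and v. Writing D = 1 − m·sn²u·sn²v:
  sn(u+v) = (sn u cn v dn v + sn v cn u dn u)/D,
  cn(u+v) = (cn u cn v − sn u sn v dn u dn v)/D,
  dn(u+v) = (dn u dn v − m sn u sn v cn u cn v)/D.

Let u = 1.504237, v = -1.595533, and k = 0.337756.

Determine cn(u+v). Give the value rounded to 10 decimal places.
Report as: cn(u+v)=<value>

sn u = 0.9941971895671645, cn u = 0.1075729903681751, dn u = 0.9419347122206287
sn v = -0.9997618635767874, cn v = 0.02182237698943777, dn v = 0.9412625620833788
m = k² = 0.114079115536
D = 1 − m·sn²u·sn²v = 0.88729469974061
cn(u+v) = (cn u·cn v − sn u·sn v·dn u·dn v)/D = 0.8836006529696864/0.88729469974061 = 0.9958367307141544

cn(u+v)=0.9958367307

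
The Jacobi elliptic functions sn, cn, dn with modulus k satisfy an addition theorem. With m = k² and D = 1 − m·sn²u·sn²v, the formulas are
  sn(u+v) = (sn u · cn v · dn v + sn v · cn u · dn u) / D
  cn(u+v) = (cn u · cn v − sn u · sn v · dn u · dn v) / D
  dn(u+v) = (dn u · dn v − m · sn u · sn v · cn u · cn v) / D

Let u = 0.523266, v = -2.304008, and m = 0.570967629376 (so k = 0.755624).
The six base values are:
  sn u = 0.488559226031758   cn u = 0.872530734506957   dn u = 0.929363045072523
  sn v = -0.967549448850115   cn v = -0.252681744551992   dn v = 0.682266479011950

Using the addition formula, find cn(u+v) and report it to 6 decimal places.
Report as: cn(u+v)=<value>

cn(u+v)=0.090848

m = k² = 0.570967629376
D = 1 − m·sn²u·sn²v = 0.872417160203533
cn(u+v) = (cn u·cn v − sn u·sn v·dn u·dn v)/D = 0.07925714172350219/0.872417160203533 = 0.09084775648499586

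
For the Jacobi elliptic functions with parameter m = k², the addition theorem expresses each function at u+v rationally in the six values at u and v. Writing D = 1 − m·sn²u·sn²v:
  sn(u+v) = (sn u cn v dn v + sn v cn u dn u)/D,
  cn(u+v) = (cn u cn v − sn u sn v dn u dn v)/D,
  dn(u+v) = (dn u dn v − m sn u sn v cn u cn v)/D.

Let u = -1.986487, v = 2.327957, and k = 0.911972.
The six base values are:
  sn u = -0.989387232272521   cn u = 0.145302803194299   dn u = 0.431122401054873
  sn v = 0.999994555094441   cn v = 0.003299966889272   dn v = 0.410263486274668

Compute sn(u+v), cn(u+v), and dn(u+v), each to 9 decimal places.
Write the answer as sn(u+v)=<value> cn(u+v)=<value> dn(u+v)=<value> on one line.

m = k² = 0.831692928784
D = 1 − m·sn²u·sn²v = 0.1858753904269527
sn(u+v) = (sn u·cn v·dn v + sn v·cn u·dn u)/D = 0.06130346454415117/0.1858753904269527 = 0.3298094729126761
cn(u+v) = (cn u·cn v − sn u·sn v·dn u·dn v)/D = 0.1754752005306052/0.1858753904269527 = 0.94404751552931
dn(u+v) = (dn u·dn v − m·sn u·sn v·cn u·cn v)/D = 0.1772683369659297/0.1858753904269527 = 0.9536944969355395

sn(u+v)=0.329809473 cn(u+v)=0.944047516 dn(u+v)=0.953694497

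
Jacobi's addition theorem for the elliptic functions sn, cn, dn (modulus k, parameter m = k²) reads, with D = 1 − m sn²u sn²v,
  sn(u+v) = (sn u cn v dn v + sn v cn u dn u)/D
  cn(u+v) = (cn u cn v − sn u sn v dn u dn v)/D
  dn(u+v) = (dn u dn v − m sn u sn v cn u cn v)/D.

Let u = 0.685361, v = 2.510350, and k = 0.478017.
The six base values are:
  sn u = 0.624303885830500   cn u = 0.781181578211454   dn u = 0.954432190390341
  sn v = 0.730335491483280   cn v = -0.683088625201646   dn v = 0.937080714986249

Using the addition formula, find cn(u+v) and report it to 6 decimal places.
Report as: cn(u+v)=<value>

cn(u+v)=-0.988360

m = k² = 0.228500252289
D = 1 − m·sn²u·sn²v = 0.9524967227642177
cn(u+v) = (cn u·cn v − sn u·sn v·dn u·dn v)/D = -0.9414099605494985/0.9524967227642177 = -0.9883603145819288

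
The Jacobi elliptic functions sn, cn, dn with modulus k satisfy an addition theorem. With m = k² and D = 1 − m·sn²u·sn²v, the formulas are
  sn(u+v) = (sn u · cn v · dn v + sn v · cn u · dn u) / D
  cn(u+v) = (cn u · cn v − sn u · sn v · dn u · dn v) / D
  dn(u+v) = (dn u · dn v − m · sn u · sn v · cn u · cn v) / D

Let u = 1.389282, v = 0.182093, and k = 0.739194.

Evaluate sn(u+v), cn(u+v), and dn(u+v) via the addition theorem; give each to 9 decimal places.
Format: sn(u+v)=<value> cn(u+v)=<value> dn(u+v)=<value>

sn(u+v)=0.975812786 cn(u+v)=0.218607885 dn(u+v)=0.692607200

sn u = 0.939792138365161, cn u = 0.3417465971550237, dn u = 0.7193105006187395
sn v = 0.1805516246735639, cn v = 0.9835655091694383, dn v = 0.9910538399475441
m = k² = 0.546407769636
D = 1 − m·sn²u·sn²v = 0.9842680237164199
sn(u+v) = (sn u·cn v·dn v + sn v·cn u·dn u)/D = 0.9604613219812457/0.9842680237164199 = 0.9758127855812237
cn(u+v) = (cn u·cn v − sn u·sn v·dn u·dn v)/D = 0.2151687511900017/0.9842680237164199 = 0.2186078852562568
dn(u+v) = (dn u·dn v − m·sn u·sn v·cn u·cn v)/D = 0.6817111202644213/0.9842680237164199 = 0.6926072003135916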